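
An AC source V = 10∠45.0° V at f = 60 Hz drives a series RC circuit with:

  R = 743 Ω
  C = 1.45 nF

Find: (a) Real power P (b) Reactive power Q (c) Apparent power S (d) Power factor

Step 1 — Angular frequency: ω = 2π·f = 2π·60 = 377 rad/s.
Step 2 — Component impedances:
  R: Z = R = 743 Ω
  C: Z = 1/(jωC) = -j/(ω·C) = 0 - j1.829e+06 Ω
Step 3 — Series combination: Z_total = R + C = 743 - j1.829e+06 Ω = 1.829e+06∠-90.0° Ω.
Step 4 — Source phasor: V = 10∠45.0° V = 7.071 + j7.071 V.
Step 5 — Current: I = V / Z = -3.864e-06 + j3.867e-06 A = 5.466e-06∠135.0° A.
Step 6 — Complex power: S = V·I* = 2.22e-08 - j5.466e-05 VA.
Step 7 — Real power: P = Re(S) = 2.22e-08 W.
Step 8 — Reactive power: Q = Im(S) = -5.466e-05 VAR.
Step 9 — Apparent power: |S| = 5.466e-05 VA.
Step 10 — Power factor: PF = P/|S| = 0.0004062 (leading).

(a) P = 2.22e-08 W  (b) Q = -5.466e-05 VAR  (c) S = 5.466e-05 VA  (d) PF = 0.0004062 (leading)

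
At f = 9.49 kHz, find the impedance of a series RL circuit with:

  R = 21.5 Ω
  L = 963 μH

Step 1 — Angular frequency: ω = 2π·f = 2π·9490 = 5.963e+04 rad/s.
Step 2 — Component impedances:
  R: Z = R = 21.5 Ω
  L: Z = jωL = j·5.963e+04·0.000963 = 0 + j57.42 Ω
Step 3 — Series combination: Z_total = R + L = 21.5 + j57.42 Ω = 61.31∠69.5° Ω.

Z = 21.5 + j57.42 Ω = 61.31∠69.5° Ω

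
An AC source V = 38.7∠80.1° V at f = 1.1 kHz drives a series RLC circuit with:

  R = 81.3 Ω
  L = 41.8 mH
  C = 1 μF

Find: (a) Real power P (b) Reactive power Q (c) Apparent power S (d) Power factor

Step 1 — Angular frequency: ω = 2π·f = 2π·1100 = 6912 rad/s.
Step 2 — Component impedances:
  R: Z = R = 81.3 Ω
  L: Z = jωL = j·6912·0.0418 = 0 + j288.9 Ω
  C: Z = 1/(jωC) = -j/(ω·C) = 0 - j144.7 Ω
Step 3 — Series combination: Z_total = R + L + C = 81.3 + j144.2 Ω = 165.6∠60.6° Ω.
Step 4 — Source phasor: V = 38.7∠80.1° V = 6.654 + j38.12 V.
Step 5 — Current: I = V / Z = 0.2203 + j0.07808 A = 0.2338∠19.5° A.
Step 6 — Complex power: S = V·I* = 4.443 + j7.881 VA.
Step 7 — Real power: P = Re(S) = 4.443 W.
Step 8 — Reactive power: Q = Im(S) = 7.881 VAR.
Step 9 — Apparent power: |S| = 9.047 VA.
Step 10 — Power factor: PF = P/|S| = 0.4911 (lagging).

(a) P = 4.443 W  (b) Q = 7.881 VAR  (c) S = 9.047 VA  (d) PF = 0.4911 (lagging)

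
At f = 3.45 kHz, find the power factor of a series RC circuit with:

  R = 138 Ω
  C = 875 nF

Step 1 — Angular frequency: ω = 2π·f = 2π·3450 = 2.168e+04 rad/s.
Step 2 — Component impedances:
  R: Z = R = 138 Ω
  C: Z = 1/(jωC) = -j/(ω·C) = 0 - j52.72 Ω
Step 3 — Series combination: Z_total = R + C = 138 - j52.72 Ω = 147.7∠-20.9° Ω.
Step 4 — Power factor: PF = cos(φ) = Re(Z)/|Z| = 138/147.73 = 0.9341.
Step 5 — Type: Im(Z) = -52.72 ⇒ leading (phase φ = -20.9°).

PF = 0.9341 (leading, φ = -20.9°)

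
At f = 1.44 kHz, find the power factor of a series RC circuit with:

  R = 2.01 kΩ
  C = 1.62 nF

Step 1 — Angular frequency: ω = 2π·f = 2π·1440 = 9048 rad/s.
Step 2 — Component impedances:
  R: Z = R = 2010 Ω
  C: Z = 1/(jωC) = -j/(ω·C) = 0 - j6.822e+04 Ω
Step 3 — Series combination: Z_total = R + C = 2010 - j6.822e+04 Ω = 6.825e+04∠-88.3° Ω.
Step 4 — Power factor: PF = cos(φ) = Re(Z)/|Z| = 2010/6.825e+04 = 0.02945.
Step 5 — Type: Im(Z) = -6.822e+04 ⇒ leading (phase φ = -88.3°).

PF = 0.02945 (leading, φ = -88.3°)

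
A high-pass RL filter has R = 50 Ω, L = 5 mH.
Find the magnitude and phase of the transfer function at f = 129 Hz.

Step 1 — Angular frequency: ω = 2π·129 = 810.5 rad/s.
Step 2 — Transfer function: H(jω) = jωL/(R + jωL).
Step 3 — Numerator jωL = j·4.053; denominator R + jωL = 50 + j4.053.
Step 4 — H = 0.006527 + j0.08052.
Step 5 — Magnitude: |H| = 0.08079 (-21.9 dB); phase: φ = 85.4°.

|H| = 0.08079 (-21.9 dB), φ = 85.4°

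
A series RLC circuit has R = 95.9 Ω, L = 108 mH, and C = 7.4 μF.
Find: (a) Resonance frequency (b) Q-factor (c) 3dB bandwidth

Step 1 — Resonance: ω₀ = 1/√(LC) = 1/√(0.108·7.4e-06) = 1119 rad/s.
Step 2 — f₀ = ω₀/(2π) = 178 Hz.
Step 3 — Series Q: Q = ω₀L/R = 1119·0.108/95.9 = 1.26.
Step 4 — Bandwidth: Δω = ω₀/Q = 888 rad/s; BW = Δω/(2π) = 141.3 Hz.

(a) f₀ = 178 Hz  (b) Q = 1.26  (c) BW = 141.3 Hz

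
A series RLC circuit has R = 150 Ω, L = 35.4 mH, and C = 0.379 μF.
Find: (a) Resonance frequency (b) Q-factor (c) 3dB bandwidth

Step 1 — Resonance: ω₀ = 1/√(LC) = 1/√(0.0354·3.79e-07) = 8633 rad/s.
Step 2 — f₀ = ω₀/(2π) = 1374 Hz.
Step 3 — Series Q: Q = ω₀L/R = 8633·0.0354/150 = 2.037.
Step 4 — Bandwidth: Δω = ω₀/Q = 4237 rad/s; BW = Δω/(2π) = 674.4 Hz.

(a) f₀ = 1374 Hz  (b) Q = 2.037  (c) BW = 674.4 Hz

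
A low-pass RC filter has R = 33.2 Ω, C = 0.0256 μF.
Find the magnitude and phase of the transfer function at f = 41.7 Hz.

Step 1 — Angular frequency: ω = 2π·41.7 = 262 rad/s.
Step 2 — Transfer function: H(jω) = 1/(1 + jωRC).
Step 3 — Denominator: 1 + jωRC = 1 + j·262·33.2·2.56e-08 = 1 + j0.0002227.
Step 4 — H = 1 - j0.0002227.
Step 5 — Magnitude: |H| = 1 (-0.0 dB); phase: φ = -0.0°.

|H| = 1 (-0.0 dB), φ = -0.0°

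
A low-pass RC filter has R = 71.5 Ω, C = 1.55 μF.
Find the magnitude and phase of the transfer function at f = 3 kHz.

Step 1 — Angular frequency: ω = 2π·3000 = 1.885e+04 rad/s.
Step 2 — Transfer function: H(jω) = 1/(1 + jωRC).
Step 3 — Denominator: 1 + jωRC = 1 + j·1.885e+04·71.5·1.55e-06 = 1 + j2.089.
Step 4 — H = 0.1864 - j0.3895.
Step 5 — Magnitude: |H| = 0.4318 (-7.3 dB); phase: φ = -64.4°.

|H| = 0.4318 (-7.3 dB), φ = -64.4°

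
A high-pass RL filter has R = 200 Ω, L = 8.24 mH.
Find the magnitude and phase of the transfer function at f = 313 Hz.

Step 1 — Angular frequency: ω = 2π·313 = 1967 rad/s.
Step 2 — Transfer function: H(jω) = jωL/(R + jωL).
Step 3 — Numerator jωL = j·16.21; denominator R + jωL = 200 + j16.21.
Step 4 — H = 0.006522 + j0.0805.
Step 5 — Magnitude: |H| = 0.08076 (-21.9 dB); phase: φ = 85.4°.

|H| = 0.08076 (-21.9 dB), φ = 85.4°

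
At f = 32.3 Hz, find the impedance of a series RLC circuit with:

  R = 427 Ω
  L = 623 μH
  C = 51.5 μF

Step 1 — Angular frequency: ω = 2π·f = 2π·32.3 = 202.9 rad/s.
Step 2 — Component impedances:
  R: Z = R = 427 Ω
  L: Z = jωL = j·202.9·0.000623 = 0 + j0.1264 Ω
  C: Z = 1/(jωC) = -j/(ω·C) = 0 - j95.68 Ω
Step 3 — Series combination: Z_total = R + L + C = 427 - j95.55 Ω = 437.6∠-12.6° Ω.

Z = 427 - j95.55 Ω = 437.6∠-12.6° Ω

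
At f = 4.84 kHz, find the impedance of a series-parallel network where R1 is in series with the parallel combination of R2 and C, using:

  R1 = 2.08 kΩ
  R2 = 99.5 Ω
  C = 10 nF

Step 1 — Angular frequency: ω = 2π·f = 2π·4840 = 3.041e+04 rad/s.
Step 2 — Component impedances:
  R1: Z = R = 2080 Ω
  R2: Z = R = 99.5 Ω
  C: Z = 1/(jωC) = -j/(ω·C) = 0 - j3288 Ω
Step 3 — Parallel branch: R2 || C = 1/(1/R2 + 1/C) = 99.41 - j3.008 Ω.
Step 4 — Series with R1: Z_total = R1 + (R2 || C) = 2179 - j3.008 Ω = 2179∠-0.1° Ω.

Z = 2179 - j3.008 Ω = 2179∠-0.1° Ω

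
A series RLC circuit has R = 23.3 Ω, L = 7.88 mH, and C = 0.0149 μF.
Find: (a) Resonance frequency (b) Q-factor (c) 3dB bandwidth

Step 1 — Resonance: ω₀ = 1/√(LC) = 1/√(0.00788·1.49e-08) = 9.229e+04 rad/s.
Step 2 — f₀ = ω₀/(2π) = 1.469e+04 Hz.
Step 3 — Series Q: Q = ω₀L/R = 9.229e+04·0.00788/23.3 = 31.21.
Step 4 — Bandwidth: Δω = ω₀/Q = 2957 rad/s; BW = Δω/(2π) = 470.6 Hz.

(a) f₀ = 1.469e+04 Hz  (b) Q = 31.21  (c) BW = 470.6 Hz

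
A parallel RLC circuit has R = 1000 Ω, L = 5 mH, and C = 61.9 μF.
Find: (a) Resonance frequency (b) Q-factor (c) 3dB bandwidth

Step 1 — Resonance: ω₀ = 1/√(LC) = 1/√(0.005·6.19e-05) = 1798 rad/s.
Step 2 — f₀ = ω₀/(2π) = 286.1 Hz.
Step 3 — Parallel Q: Q = R/(ω₀L) = 1000/(1798·0.005) = 111.3.
Step 4 — Bandwidth: Δω = ω₀/Q = 16.16 rad/s; BW = Δω/(2π) = 2.571 Hz.

(a) f₀ = 286.1 Hz  (b) Q = 111.3  (c) BW = 2.571 Hz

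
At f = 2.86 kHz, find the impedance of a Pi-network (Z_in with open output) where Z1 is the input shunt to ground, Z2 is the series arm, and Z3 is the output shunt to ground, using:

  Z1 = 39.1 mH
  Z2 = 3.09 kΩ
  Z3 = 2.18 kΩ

Step 1 — Angular frequency: ω = 2π·f = 2π·2860 = 1.797e+04 rad/s.
Step 2 — Component impedances:
  Z1: Z = jωL = j·1.797e+04·0.0391 = 0 + j702.6 Ω
  Z2: Z = R = 3090 Ω
  Z3: Z = R = 2180 Ω
Step 3 — With open output, the series arm Z2 and the output shunt Z3 appear in series to ground: Z2 + Z3 = 5270 Ω.
Step 4 — Parallel with input shunt Z1: Z_in = Z1 || (Z2 + Z3) = 92.04 + j690.4 Ω = 696.5∠82.4° Ω.

Z = 92.04 + j690.4 Ω = 696.5∠82.4° Ω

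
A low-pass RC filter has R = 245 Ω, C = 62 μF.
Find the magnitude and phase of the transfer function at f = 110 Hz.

Step 1 — Angular frequency: ω = 2π·110 = 691.2 rad/s.
Step 2 — Transfer function: H(jω) = 1/(1 + jωRC).
Step 3 — Denominator: 1 + jωRC = 1 + j·691.2·245·6.2e-05 = 1 + j10.5.
Step 4 — H = 0.008991 - j0.09439.
Step 5 — Magnitude: |H| = 0.09482 (-20.5 dB); phase: φ = -84.6°.

|H| = 0.09482 (-20.5 dB), φ = -84.6°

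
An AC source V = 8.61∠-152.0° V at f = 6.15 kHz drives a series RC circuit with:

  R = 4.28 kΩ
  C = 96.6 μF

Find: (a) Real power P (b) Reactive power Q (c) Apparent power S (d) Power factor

Step 1 — Angular frequency: ω = 2π·f = 2π·6150 = 3.864e+04 rad/s.
Step 2 — Component impedances:
  R: Z = R = 4280 Ω
  C: Z = 1/(jωC) = -j/(ω·C) = 0 - j0.2679 Ω
Step 3 — Series combination: Z_total = R + C = 4280 - j0.2679 Ω = 4280∠-0.0° Ω.
Step 4 — Source phasor: V = 8.61∠-152.0° V = -7.602 - j4.042 V.
Step 5 — Current: I = V / Z = -0.001776 - j0.0009445 A = 0.002012∠-152.0° A.
Step 6 — Complex power: S = V·I* = 0.01732 - j1.084e-06 VA.
Step 7 — Real power: P = Re(S) = 0.01732 W.
Step 8 — Reactive power: Q = Im(S) = -1.084e-06 VAR.
Step 9 — Apparent power: |S| = 0.01732 VA.
Step 10 — Power factor: PF = P/|S| = 1 (leading).

(a) P = 0.01732 W  (b) Q = -1.084e-06 VAR  (c) S = 0.01732 VA  (d) PF = 1 (leading)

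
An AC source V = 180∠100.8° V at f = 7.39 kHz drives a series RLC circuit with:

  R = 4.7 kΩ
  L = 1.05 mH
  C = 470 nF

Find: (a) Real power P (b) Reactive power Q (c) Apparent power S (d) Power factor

Step 1 — Angular frequency: ω = 2π·f = 2π·7390 = 4.643e+04 rad/s.
Step 2 — Component impedances:
  R: Z = R = 4700 Ω
  L: Z = jωL = j·4.643e+04·0.00105 = 0 + j48.75 Ω
  C: Z = 1/(jωC) = -j/(ω·C) = 0 - j45.82 Ω
Step 3 — Series combination: Z_total = R + L + C = 4700 + j2.932 Ω = 4700∠0.0° Ω.
Step 4 — Source phasor: V = 180∠100.8° V = -33.73 + j176.8 V.
Step 5 — Current: I = V / Z = -0.007153 + j0.03762 A = 0.0383∠100.8° A.
Step 6 — Complex power: S = V·I* = 6.894 + j0.0043 VA.
Step 7 — Real power: P = Re(S) = 6.894 W.
Step 8 — Reactive power: Q = Im(S) = 0.0043 VAR.
Step 9 — Apparent power: |S| = 6.894 VA.
Step 10 — Power factor: PF = P/|S| = 1 (lagging).

(a) P = 6.894 W  (b) Q = 0.0043 VAR  (c) S = 6.894 VA  (d) PF = 1 (lagging)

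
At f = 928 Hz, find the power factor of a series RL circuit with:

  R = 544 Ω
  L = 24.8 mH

Step 1 — Angular frequency: ω = 2π·f = 2π·928 = 5831 rad/s.
Step 2 — Component impedances:
  R: Z = R = 544 Ω
  L: Z = jωL = j·5831·0.0248 = 0 + j144.6 Ω
Step 3 — Series combination: Z_total = R + L = 544 + j144.6 Ω = 562.9∠14.9° Ω.
Step 4 — Power factor: PF = cos(φ) = Re(Z)/|Z| = 544/562.9 = 0.9664.
Step 5 — Type: Im(Z) = 144.6 ⇒ lagging (phase φ = 14.9°).

PF = 0.9664 (lagging, φ = 14.9°)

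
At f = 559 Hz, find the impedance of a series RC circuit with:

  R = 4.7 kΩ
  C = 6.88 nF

Step 1 — Angular frequency: ω = 2π·f = 2π·559 = 3512 rad/s.
Step 2 — Component impedances:
  R: Z = R = 4700 Ω
  C: Z = 1/(jωC) = -j/(ω·C) = 0 - j4.138e+04 Ω
Step 3 — Series combination: Z_total = R + C = 4700 - j4.138e+04 Ω = 4.165e+04∠-83.5° Ω.

Z = 4700 - j4.138e+04 Ω = 4.165e+04∠-83.5° Ω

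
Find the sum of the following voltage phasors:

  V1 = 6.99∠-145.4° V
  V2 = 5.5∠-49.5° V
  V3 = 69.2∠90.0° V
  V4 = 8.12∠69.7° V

Step 1 — Convert each phasor to rectangular form:
  V1 = 6.99·(cos(-145.4°) + j·sin(-145.4°)) = -5.754 - j3.969 V
  V2 = 5.5·(cos(-49.5°) + j·sin(-49.5°)) = 3.572 - j4.182 V
  V3 = 69.2·(cos(90.0°) + j·sin(90.0°)) = 0 + j69.2 V
  V4 = 8.12·(cos(69.7°) + j·sin(69.7°)) = 2.817 + j7.616 V
Step 2 — Sum components: V_total = 0.6354 + j68.66 V.
Step 3 — Convert to polar: |V_total| = 68.67 V, ∠V_total = 89.5°.

V_total = 68.67∠89.5° V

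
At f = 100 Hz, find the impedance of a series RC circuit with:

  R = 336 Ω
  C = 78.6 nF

Step 1 — Angular frequency: ω = 2π·f = 2π·100 = 628.3 rad/s.
Step 2 — Component impedances:
  R: Z = R = 336 Ω
  C: Z = 1/(jωC) = -j/(ω·C) = 0 - j2.025e+04 Ω
Step 3 — Series combination: Z_total = R + C = 336 - j2.025e+04 Ω = 2.025e+04∠-89.0° Ω.

Z = 336 - j2.025e+04 Ω = 2.025e+04∠-89.0° Ω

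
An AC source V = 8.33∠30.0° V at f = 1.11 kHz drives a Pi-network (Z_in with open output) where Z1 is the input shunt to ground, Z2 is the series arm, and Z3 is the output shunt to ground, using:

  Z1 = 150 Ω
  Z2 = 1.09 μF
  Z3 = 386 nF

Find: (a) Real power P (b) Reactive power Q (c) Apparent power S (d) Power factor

Step 1 — Angular frequency: ω = 2π·f = 2π·1110 = 6974 rad/s.
Step 2 — Component impedances:
  Z1: Z = R = 150 Ω
  Z2: Z = 1/(jωC) = -j/(ω·C) = 0 - j131.5 Ω
  Z3: Z = 1/(jωC) = -j/(ω·C) = 0 - j371.5 Ω
Step 3 — With open output, the series arm Z2 and the output shunt Z3 appear in series to ground: Z2 + Z3 = 0 - j503 Ω.
Step 4 — Parallel with input shunt Z1: Z_in = Z1 || (Z2 + Z3) = 137.8 - j41.08 Ω = 143.7∠-16.6° Ω.
Step 5 — Source phasor: V = 8.33∠30.0° V = 7.214 + j4.165 V.
Step 6 — Current: I = V / Z = 0.03981 + j0.04211 A = 0.05795∠46.6° A.
Step 7 — Complex power: S = V·I* = 0.4626 - j0.1379 VA.
Step 8 — Real power: P = Re(S) = 0.4626 W.
Step 9 — Reactive power: Q = Im(S) = -0.1379 VAR.
Step 10 — Apparent power: |S| = 0.4827 VA.
Step 11 — Power factor: PF = P/|S| = 0.9583 (leading).

(a) P = 0.4626 W  (b) Q = -0.1379 VAR  (c) S = 0.4827 VA  (d) PF = 0.9583 (leading)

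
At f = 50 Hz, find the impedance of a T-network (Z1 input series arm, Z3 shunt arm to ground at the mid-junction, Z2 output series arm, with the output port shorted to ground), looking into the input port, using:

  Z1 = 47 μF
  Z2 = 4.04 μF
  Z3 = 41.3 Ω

Step 1 — Angular frequency: ω = 2π·f = 2π·50 = 314.2 rad/s.
Step 2 — Component impedances:
  Z1: Z = 1/(jωC) = -j/(ω·C) = 0 - j67.73 Ω
  Z2: Z = 1/(jωC) = -j/(ω·C) = 0 - j787.9 Ω
  Z3: Z = R = 41.3 Ω
Step 3 — With the output port shorted to ground, the output series arm Z2 runs from the junction to ground; the shunt arm Z3 also runs from the junction to ground. They appear in parallel: Z3 || Z2 = 41.19 - j2.159 Ω.
Step 4 — Series with input arm Z1: Z_in = Z1 + (Z3 || Z2) = 41.19 - j69.88 Ω = 81.12∠-59.5° Ω.

Z = 41.19 - j69.88 Ω = 81.12∠-59.5° Ω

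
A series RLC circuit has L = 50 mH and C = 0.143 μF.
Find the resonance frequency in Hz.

Step 1 — Resonance condition Im(Z)=0 gives ω₀ = 1/√(LC).
Step 2 — ω₀ = 1/√(0.05·1.43e-07) = 1.183e+04 rad/s.
Step 3 — f₀ = ω₀/(2π) = 1882 Hz.

f₀ = 1882 Hz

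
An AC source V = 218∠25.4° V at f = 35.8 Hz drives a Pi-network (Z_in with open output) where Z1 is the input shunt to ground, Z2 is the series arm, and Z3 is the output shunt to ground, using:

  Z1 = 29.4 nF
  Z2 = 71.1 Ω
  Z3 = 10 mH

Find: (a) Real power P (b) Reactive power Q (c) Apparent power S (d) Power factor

Step 1 — Angular frequency: ω = 2π·f = 2π·35.8 = 224.9 rad/s.
Step 2 — Component impedances:
  Z1: Z = 1/(jωC) = -j/(ω·C) = 0 - j1.512e+05 Ω
  Z2: Z = R = 71.1 Ω
  Z3: Z = jωL = j·224.9·0.01 = 0 + j2.249 Ω
Step 3 — With open output, the series arm Z2 and the output shunt Z3 appear in series to ground: Z2 + Z3 = 71.1 + j2.249 Ω.
Step 4 — Parallel with input shunt Z1: Z_in = Z1 || (Z2 + Z3) = 71.1 + j2.216 Ω = 71.14∠1.8° Ω.
Step 5 — Source phasor: V = 218∠25.4° V = 196.9 + j93.51 V.
Step 6 — Current: I = V / Z = 2.808 + j1.228 A = 3.065∠23.6° A.
Step 7 — Complex power: S = V·I* = 667.7 + j20.81 VA.
Step 8 — Real power: P = Re(S) = 667.7 W.
Step 9 — Reactive power: Q = Im(S) = 20.81 VAR.
Step 10 — Apparent power: |S| = 668.1 VA.
Step 11 — Power factor: PF = P/|S| = 0.9995 (lagging).

(a) P = 667.7 W  (b) Q = 20.81 VAR  (c) S = 668.1 VA  (d) PF = 0.9995 (lagging)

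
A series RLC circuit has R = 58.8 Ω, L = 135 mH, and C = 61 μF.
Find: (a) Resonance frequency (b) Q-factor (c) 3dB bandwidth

Step 1 — Resonance: ω₀ = 1/√(LC) = 1/√(0.135·6.1e-05) = 348.5 rad/s.
Step 2 — f₀ = ω₀/(2π) = 55.46 Hz.
Step 3 — Series Q: Q = ω₀L/R = 348.5·0.135/58.8 = 0.8001.
Step 4 — Bandwidth: Δω = ω₀/Q = 435.6 rad/s; BW = Δω/(2π) = 69.32 Hz.

(a) f₀ = 55.46 Hz  (b) Q = 0.8001  (c) BW = 69.32 Hz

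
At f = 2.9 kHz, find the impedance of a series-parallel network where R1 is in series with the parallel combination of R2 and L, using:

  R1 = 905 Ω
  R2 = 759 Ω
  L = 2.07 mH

Step 1 — Angular frequency: ω = 2π·f = 2π·2900 = 1.822e+04 rad/s.
Step 2 — Component impedances:
  R1: Z = R = 905 Ω
  R2: Z = R = 759 Ω
  L: Z = jωL = j·1.822e+04·0.00207 = 0 + j37.72 Ω
Step 3 — Parallel branch: R2 || L = 1/(1/R2 + 1/L) = 1.87 + j37.63 Ω.
Step 4 — Series with R1: Z_total = R1 + (R2 || L) = 906.9 + j37.63 Ω = 907.6∠2.4° Ω.

Z = 906.9 + j37.63 Ω = 907.6∠2.4° Ω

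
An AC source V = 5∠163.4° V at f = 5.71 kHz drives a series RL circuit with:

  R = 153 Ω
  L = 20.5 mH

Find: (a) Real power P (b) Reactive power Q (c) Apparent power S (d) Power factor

Step 1 — Angular frequency: ω = 2π·f = 2π·5710 = 3.588e+04 rad/s.
Step 2 — Component impedances:
  R: Z = R = 153 Ω
  L: Z = jωL = j·3.588e+04·0.0205 = 0 + j735.5 Ω
Step 3 — Series combination: Z_total = R + L = 153 + j735.5 Ω = 751.2∠78.2° Ω.
Step 4 — Source phasor: V = 5∠163.4° V = -4.792 + j1.428 V.
Step 5 — Current: I = V / Z = 0.0005626 + j0.006632 A = 0.006656∠85.2° A.
Step 6 — Complex power: S = V·I* = 0.006778 + j0.03258 VA.
Step 7 — Real power: P = Re(S) = 0.006778 W.
Step 8 — Reactive power: Q = Im(S) = 0.03258 VAR.
Step 9 — Apparent power: |S| = 0.03328 VA.
Step 10 — Power factor: PF = P/|S| = 0.2037 (lagging).

(a) P = 0.006778 W  (b) Q = 0.03258 VAR  (c) S = 0.03328 VA  (d) PF = 0.2037 (lagging)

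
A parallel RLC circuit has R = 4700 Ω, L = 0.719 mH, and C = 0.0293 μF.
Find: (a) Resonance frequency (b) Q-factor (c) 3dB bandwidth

Step 1 — Resonance: ω₀ = 1/√(LC) = 1/√(0.000719·2.93e-08) = 2.179e+05 rad/s.
Step 2 — f₀ = ω₀/(2π) = 3.468e+04 Hz.
Step 3 — Parallel Q: Q = R/(ω₀L) = 4700/(2.179e+05·0.000719) = 30.
Step 4 — Bandwidth: Δω = ω₀/Q = 7262 rad/s; BW = Δω/(2π) = 1156 Hz.

(a) f₀ = 3.468e+04 Hz  (b) Q = 30  (c) BW = 1156 Hz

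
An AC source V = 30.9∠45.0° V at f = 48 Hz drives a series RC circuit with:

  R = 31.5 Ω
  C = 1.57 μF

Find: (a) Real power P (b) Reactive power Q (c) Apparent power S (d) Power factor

Step 1 — Angular frequency: ω = 2π·f = 2π·48 = 301.6 rad/s.
Step 2 — Component impedances:
  R: Z = R = 31.5 Ω
  C: Z = 1/(jωC) = -j/(ω·C) = 0 - j2112 Ω
Step 3 — Series combination: Z_total = R + C = 31.5 - j2112 Ω = 2112∠-89.1° Ω.
Step 4 — Source phasor: V = 30.9∠45.0° V = 21.85 + j21.85 V.
Step 5 — Current: I = V / Z = -0.01019 + j0.0105 A = 0.01463∠134.1° A.
Step 6 — Complex power: S = V·I* = 0.006742 - j0.452 VA.
Step 7 — Real power: P = Re(S) = 0.006742 W.
Step 8 — Reactive power: Q = Im(S) = -0.452 VAR.
Step 9 — Apparent power: |S| = 0.4521 VA.
Step 10 — Power factor: PF = P/|S| = 0.01491 (leading).

(a) P = 0.006742 W  (b) Q = -0.452 VAR  (c) S = 0.4521 VA  (d) PF = 0.01491 (leading)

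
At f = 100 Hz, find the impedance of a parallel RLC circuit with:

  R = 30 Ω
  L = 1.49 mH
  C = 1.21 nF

Step 1 — Angular frequency: ω = 2π·f = 2π·100 = 628.3 rad/s.
Step 2 — Component impedances:
  R: Z = R = 30 Ω
  L: Z = jωL = j·628.3·0.00149 = 0 + j0.9362 Ω
  C: Z = 1/(jωC) = -j/(ω·C) = 0 - j1.315e+06 Ω
Step 3 — Parallel combination: 1/Z_total = 1/R + 1/L + 1/C; Z_total = 0.02919 + j0.9353 Ω = 0.9357∠88.2° Ω.

Z = 0.02919 + j0.9353 Ω = 0.9357∠88.2° Ω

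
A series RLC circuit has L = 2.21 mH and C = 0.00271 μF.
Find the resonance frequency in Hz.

Step 1 — Resonance condition Im(Z)=0 gives ω₀ = 1/√(LC).
Step 2 — ω₀ = 1/√(0.00221·2.71e-09) = 4.086e+05 rad/s.
Step 3 — f₀ = ω₀/(2π) = 6.503e+04 Hz.

f₀ = 6.503e+04 Hz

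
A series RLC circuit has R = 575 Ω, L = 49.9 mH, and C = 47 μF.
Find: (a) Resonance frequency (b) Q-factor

Step 1 — Resonance condition Im(Z)=0 gives ω₀ = 1/√(LC).
Step 2 — ω₀ = 1/√(0.0499·4.7e-05) = 653 rad/s.
Step 3 — f₀ = ω₀/(2π) = 103.9 Hz.
Step 4 — Series Q: Q = ω₀L/R = 653·0.0499/575 = 0.05667.

(a) f₀ = 103.9 Hz  (b) Q = 0.05667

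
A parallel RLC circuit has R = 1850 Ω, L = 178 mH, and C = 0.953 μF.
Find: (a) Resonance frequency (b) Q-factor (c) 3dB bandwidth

Step 1 — Resonance: ω₀ = 1/√(LC) = 1/√(0.178·9.53e-07) = 2428 rad/s.
Step 2 — f₀ = ω₀/(2π) = 386.4 Hz.
Step 3 — Parallel Q: Q = R/(ω₀L) = 1850/(2428·0.178) = 4.281.
Step 4 — Bandwidth: Δω = ω₀/Q = 567.2 rad/s; BW = Δω/(2π) = 90.27 Hz.

(a) f₀ = 386.4 Hz  (b) Q = 4.281  (c) BW = 90.27 Hz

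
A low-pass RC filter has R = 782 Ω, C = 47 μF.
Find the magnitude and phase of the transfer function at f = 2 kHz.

Step 1 — Angular frequency: ω = 2π·2000 = 1.257e+04 rad/s.
Step 2 — Transfer function: H(jω) = 1/(1 + jωRC).
Step 3 — Denominator: 1 + jωRC = 1 + j·1.257e+04·782·4.7e-05 = 1 + j461.9.
Step 4 — H = 4.688e-06 - j0.002165.
Step 5 — Magnitude: |H| = 0.002165 (-53.3 dB); phase: φ = -89.9°.

|H| = 0.002165 (-53.3 dB), φ = -89.9°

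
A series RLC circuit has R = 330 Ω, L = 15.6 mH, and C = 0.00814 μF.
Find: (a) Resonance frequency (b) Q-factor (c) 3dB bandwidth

Step 1 — Resonance condition Im(Z)=0 gives ω₀ = 1/√(LC).
Step 2 — ω₀ = 1/√(0.0156·8.14e-09) = 8.874e+04 rad/s.
Step 3 — f₀ = ω₀/(2π) = 1.412e+04 Hz.
Step 4 — Series Q: Q = ω₀L/R = 8.874e+04·0.0156/330 = 4.195.
Step 5 — 3dB bandwidth: Δω = ω₀/Q = 2.115e+04 rad/s; BW = Δω/(2π) = 3367 Hz.

(a) f₀ = 1.412e+04 Hz  (b) Q = 4.195  (c) BW = 3367 Hz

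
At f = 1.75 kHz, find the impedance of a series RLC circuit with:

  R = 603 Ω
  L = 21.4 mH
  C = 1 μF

Step 1 — Angular frequency: ω = 2π·f = 2π·1750 = 1.1e+04 rad/s.
Step 2 — Component impedances:
  R: Z = R = 603 Ω
  L: Z = jωL = j·1.1e+04·0.0214 = 0 + j235.3 Ω
  C: Z = 1/(jωC) = -j/(ω·C) = 0 - j90.95 Ω
Step 3 — Series combination: Z_total = R + L + C = 603 + j144.4 Ω = 620∠13.5° Ω.

Z = 603 + j144.4 Ω = 620∠13.5° Ω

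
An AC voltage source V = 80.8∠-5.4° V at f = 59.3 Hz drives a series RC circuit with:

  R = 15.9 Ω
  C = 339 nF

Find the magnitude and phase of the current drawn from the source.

Step 1 — Angular frequency: ω = 2π·f = 2π·59.3 = 372.6 rad/s.
Step 2 — Component impedances:
  R: Z = R = 15.9 Ω
  C: Z = 1/(jωC) = -j/(ω·C) = 0 - j7917 Ω
Step 3 — Series combination: Z_total = R + C = 15.9 - j7917 Ω = 7917∠-89.9° Ω.
Step 4 — Source phasor: V = 80.8∠-5.4° V = 80.44 - j7.604 V.
Step 5 — Ohm's law: I = V / Z_total = (80.44 - j7.604) / (15.9 - j7917) = 0.0009808 + j0.01016 A.
Step 6 — Convert to polar: |I| = 0.01021 A, ∠I = 84.5°.

I = 0.01021∠84.5° A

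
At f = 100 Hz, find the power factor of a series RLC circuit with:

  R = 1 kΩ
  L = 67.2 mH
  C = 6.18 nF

Step 1 — Angular frequency: ω = 2π·f = 2π·100 = 628.3 rad/s.
Step 2 — Component impedances:
  R: Z = R = 1000 Ω
  L: Z = jωL = j·628.3·0.0672 = 0 + j42.22 Ω
  C: Z = 1/(jωC) = -j/(ω·C) = 0 - j2.575e+05 Ω
Step 3 — Series combination: Z_total = R + L + C = 1000 - j2.575e+05 Ω = 2.575e+05∠-89.8° Ω.
Step 4 — Power factor: PF = cos(φ) = Re(Z)/|Z| = 1000/2.5749e+05 = 0.003884.
Step 5 — Type: Im(Z) = -2.575e+05 ⇒ leading (phase φ = -89.8°).

PF = 0.003884 (leading, φ = -89.8°)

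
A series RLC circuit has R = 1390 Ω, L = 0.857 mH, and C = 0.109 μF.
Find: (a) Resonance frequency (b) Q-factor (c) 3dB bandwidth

Step 1 — Resonance: ω₀ = 1/√(LC) = 1/√(0.000857·1.09e-07) = 1.035e+05 rad/s.
Step 2 — f₀ = ω₀/(2π) = 1.647e+04 Hz.
Step 3 — Series Q: Q = ω₀L/R = 1.035e+05·0.000857/1390 = 0.06379.
Step 4 — Bandwidth: Δω = ω₀/Q = 1.622e+06 rad/s; BW = Δω/(2π) = 2.581e+05 Hz.

(a) f₀ = 1.647e+04 Hz  (b) Q = 0.06379  (c) BW = 2.581e+05 Hz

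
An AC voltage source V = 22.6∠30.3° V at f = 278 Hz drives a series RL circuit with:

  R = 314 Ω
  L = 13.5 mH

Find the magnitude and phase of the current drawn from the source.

Step 1 — Angular frequency: ω = 2π·f = 2π·278 = 1747 rad/s.
Step 2 — Component impedances:
  R: Z = R = 314 Ω
  L: Z = jωL = j·1747·0.0135 = 0 + j23.58 Ω
Step 3 — Series combination: Z_total = R + L = 314 + j23.58 Ω = 314.9∠4.3° Ω.
Step 4 — Source phasor: V = 22.6∠30.3° V = 19.51 + j11.4 V.
Step 5 — Ohm's law: I = V / Z_total = (19.51 + j11.4) / (314 + j23.58) = 0.06451 + j0.03147 A.
Step 6 — Convert to polar: |I| = 0.07177 A, ∠I = 26.0°.

I = 0.07177∠26.0° A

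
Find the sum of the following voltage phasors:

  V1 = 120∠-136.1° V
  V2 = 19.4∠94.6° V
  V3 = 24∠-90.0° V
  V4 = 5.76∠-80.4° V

Step 1 — Convert each phasor to rectangular form:
  V1 = 120·(cos(-136.1°) + j·sin(-136.1°)) = -86.47 - j83.21 V
  V2 = 19.4·(cos(94.6°) + j·sin(94.6°)) = -1.556 + j19.34 V
  V3 = 24·(cos(-90.0°) + j·sin(-90.0°)) = 0 - j24 V
  V4 = 5.76·(cos(-80.4°) + j·sin(-80.4°)) = 0.9606 - j5.679 V
Step 2 — Sum components: V_total = -87.06 - j93.55 V.
Step 3 — Convert to polar: |V_total| = 127.8 V, ∠V_total = -132.9°.

V_total = 127.8∠-132.9° V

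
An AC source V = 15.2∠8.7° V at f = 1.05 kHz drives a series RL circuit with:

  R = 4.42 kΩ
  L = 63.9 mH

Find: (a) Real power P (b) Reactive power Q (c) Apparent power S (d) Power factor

Step 1 — Angular frequency: ω = 2π·f = 2π·1050 = 6597 rad/s.
Step 2 — Component impedances:
  R: Z = R = 4420 Ω
  L: Z = jωL = j·6597·0.0639 = 0 + j421.6 Ω
Step 3 — Series combination: Z_total = R + L = 4420 + j421.6 Ω = 4440∠5.4° Ω.
Step 4 — Source phasor: V = 15.2∠8.7° V = 15.03 + j2.299 V.
Step 5 — Current: I = V / Z = 0.003418 + j0.0001942 A = 0.003423∠3.3° A.
Step 6 — Complex power: S = V·I* = 0.0518 + j0.004941 VA.
Step 7 — Real power: P = Re(S) = 0.0518 W.
Step 8 — Reactive power: Q = Im(S) = 0.004941 VAR.
Step 9 — Apparent power: |S| = 0.05204 VA.
Step 10 — Power factor: PF = P/|S| = 0.9955 (lagging).

(a) P = 0.0518 W  (b) Q = 0.004941 VAR  (c) S = 0.05204 VA  (d) PF = 0.9955 (lagging)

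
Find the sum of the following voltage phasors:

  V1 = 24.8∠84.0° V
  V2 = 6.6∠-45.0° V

Step 1 — Convert each phasor to rectangular form:
  V1 = 24.8·(cos(84.0°) + j·sin(84.0°)) = 2.592 + j24.66 V
  V2 = 6.6·(cos(-45.0°) + j·sin(-45.0°)) = 4.667 - j4.667 V
Step 2 — Sum components: V_total = 7.259 + j20 V.
Step 3 — Convert to polar: |V_total| = 21.27 V, ∠V_total = 70.0°.

V_total = 21.27∠70.0° V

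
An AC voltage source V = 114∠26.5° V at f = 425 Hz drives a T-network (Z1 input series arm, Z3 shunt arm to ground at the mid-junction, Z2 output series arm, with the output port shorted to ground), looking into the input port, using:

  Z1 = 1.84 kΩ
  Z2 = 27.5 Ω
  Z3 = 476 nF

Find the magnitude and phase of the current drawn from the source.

Step 1 — Angular frequency: ω = 2π·f = 2π·425 = 2670 rad/s.
Step 2 — Component impedances:
  Z1: Z = R = 1840 Ω
  Z2: Z = R = 27.5 Ω
  Z3: Z = 1/(jωC) = -j/(ω·C) = 0 - j786.7 Ω
Step 3 — With the output port shorted to ground, the output series arm Z2 runs from the junction to ground; the shunt arm Z3 also runs from the junction to ground. They appear in parallel: Z3 || Z2 = 27.47 - j0.9601 Ω.
Step 4 — Series with input arm Z1: Z_in = Z1 + (Z3 || Z2) = 1867 - j0.9601 Ω = 1867∠-0.0° Ω.
Step 5 — Source phasor: V = 114∠26.5° V = 102 + j50.87 V.
Step 6 — Ohm's law: I = V / Z_total = (102 + j50.87) / (1867 - j0.9601) = 0.05462 + j0.02727 A.
Step 7 — Convert to polar: |I| = 0.06105 A, ∠I = 26.5°.

I = 0.06105∠26.5° A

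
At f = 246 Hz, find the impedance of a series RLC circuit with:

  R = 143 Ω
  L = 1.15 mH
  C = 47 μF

Step 1 — Angular frequency: ω = 2π·f = 2π·246 = 1546 rad/s.
Step 2 — Component impedances:
  R: Z = R = 143 Ω
  L: Z = jωL = j·1546·0.00115 = 0 + j1.778 Ω
  C: Z = 1/(jωC) = -j/(ω·C) = 0 - j13.77 Ω
Step 3 — Series combination: Z_total = R + L + C = 143 - j11.99 Ω = 143.5∠-4.8° Ω.

Z = 143 - j11.99 Ω = 143.5∠-4.8° Ω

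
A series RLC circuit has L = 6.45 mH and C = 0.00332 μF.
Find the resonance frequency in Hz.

Step 1 — Resonance condition Im(Z)=0 gives ω₀ = 1/√(LC).
Step 2 — ω₀ = 1/√(0.00645·3.32e-09) = 2.161e+05 rad/s.
Step 3 — f₀ = ω₀/(2π) = 3.439e+04 Hz.

f₀ = 3.439e+04 Hz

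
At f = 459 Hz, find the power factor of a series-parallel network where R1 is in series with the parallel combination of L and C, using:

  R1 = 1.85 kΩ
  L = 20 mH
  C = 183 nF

Step 1 — Angular frequency: ω = 2π·f = 2π·459 = 2884 rad/s.
Step 2 — Component impedances:
  R1: Z = R = 1850 Ω
  L: Z = jωL = j·2884·0.02 = 0 + j57.68 Ω
  C: Z = 1/(jωC) = -j/(ω·C) = 0 - j1895 Ω
Step 3 — Parallel branch: L || C = 1/(1/L + 1/C) = 0 + j59.49 Ω.
Step 4 — Series with R1: Z_total = R1 + (L || C) = 1850 + j59.49 Ω = 1851∠1.8° Ω.
Step 5 — Power factor: PF = cos(φ) = Re(Z)/|Z| = 1850/1851 = 0.9995.
Step 6 — Type: Im(Z) = 59.49 ⇒ lagging (phase φ = 1.8°).

PF = 0.9995 (lagging, φ = 1.8°)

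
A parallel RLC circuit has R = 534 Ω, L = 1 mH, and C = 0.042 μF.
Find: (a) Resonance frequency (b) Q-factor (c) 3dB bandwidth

Step 1 — Resonance: ω₀ = 1/√(LC) = 1/√(0.001·4.2e-08) = 1.543e+05 rad/s.
Step 2 — f₀ = ω₀/(2π) = 2.456e+04 Hz.
Step 3 — Parallel Q: Q = R/(ω₀L) = 534/(1.543e+05·0.001) = 3.461.
Step 4 — Bandwidth: Δω = ω₀/Q = 4.459e+04 rad/s; BW = Δω/(2π) = 7096 Hz.

(a) f₀ = 2.456e+04 Hz  (b) Q = 3.461  (c) BW = 7096 Hz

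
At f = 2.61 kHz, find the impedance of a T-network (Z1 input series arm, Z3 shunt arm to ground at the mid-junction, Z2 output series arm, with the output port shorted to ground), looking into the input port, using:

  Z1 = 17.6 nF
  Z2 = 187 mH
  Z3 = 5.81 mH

Step 1 — Angular frequency: ω = 2π·f = 2π·2610 = 1.64e+04 rad/s.
Step 2 — Component impedances:
  Z1: Z = 1/(jωC) = -j/(ω·C) = 0 - j3465 Ω
  Z2: Z = jωL = j·1.64e+04·0.187 = 0 + j3067 Ω
  Z3: Z = jωL = j·1.64e+04·0.00581 = 0 + j95.28 Ω
Step 3 — With the output port shorted to ground, the output series arm Z2 runs from the junction to ground; the shunt arm Z3 also runs from the junction to ground. They appear in parallel: Z3 || Z2 = 0 + j92.41 Ω.
Step 4 — Series with input arm Z1: Z_in = Z1 + (Z3 || Z2) = 0 - j3372 Ω = 3372∠-90.0° Ω.

Z = 0 - j3372 Ω = 3372∠-90.0° Ω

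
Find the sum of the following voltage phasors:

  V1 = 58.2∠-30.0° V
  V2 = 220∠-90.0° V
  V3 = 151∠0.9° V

Step 1 — Convert each phasor to rectangular form:
  V1 = 58.2·(cos(-30.0°) + j·sin(-30.0°)) = 50.4 - j29.1 V
  V2 = 220·(cos(-90.0°) + j·sin(-90.0°)) = 0 - j220 V
  V3 = 151·(cos(0.9°) + j·sin(0.9°)) = 151 + j2.372 V
Step 2 — Sum components: V_total = 201.4 - j246.7 V.
Step 3 — Convert to polar: |V_total| = 318.5 V, ∠V_total = -50.8°.

V_total = 318.5∠-50.8° V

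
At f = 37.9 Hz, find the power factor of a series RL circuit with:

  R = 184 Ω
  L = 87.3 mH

Step 1 — Angular frequency: ω = 2π·f = 2π·37.9 = 238.1 rad/s.
Step 2 — Component impedances:
  R: Z = R = 184 Ω
  L: Z = jωL = j·238.1·0.0873 = 0 + j20.79 Ω
Step 3 — Series combination: Z_total = R + L = 184 + j20.79 Ω = 185.2∠6.4° Ω.
Step 4 — Power factor: PF = cos(φ) = Re(Z)/|Z| = 184/185.17 = 0.9937.
Step 5 — Type: Im(Z) = 20.79 ⇒ lagging (phase φ = 6.4°).

PF = 0.9937 (lagging, φ = 6.4°)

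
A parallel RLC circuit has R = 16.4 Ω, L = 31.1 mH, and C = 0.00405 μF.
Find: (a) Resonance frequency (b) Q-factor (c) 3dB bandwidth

Step 1 — Resonance: ω₀ = 1/√(LC) = 1/√(0.0311·4.05e-09) = 8.91e+04 rad/s.
Step 2 — f₀ = ω₀/(2π) = 1.418e+04 Hz.
Step 3 — Parallel Q: Q = R/(ω₀L) = 16.4/(8.91e+04·0.0311) = 0.005918.
Step 4 — Bandwidth: Δω = ω₀/Q = 1.506e+07 rad/s; BW = Δω/(2π) = 2.396e+06 Hz.

(a) f₀ = 1.418e+04 Hz  (b) Q = 0.005918  (c) BW = 2.396e+06 Hz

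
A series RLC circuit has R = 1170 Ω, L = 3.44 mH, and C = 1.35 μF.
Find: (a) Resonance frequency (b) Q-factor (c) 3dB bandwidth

Step 1 — Resonance condition Im(Z)=0 gives ω₀ = 1/√(LC).
Step 2 — ω₀ = 1/√(0.00344·1.35e-06) = 1.467e+04 rad/s.
Step 3 — f₀ = ω₀/(2π) = 2335 Hz.
Step 4 — Series Q: Q = ω₀L/R = 1.467e+04·0.00344/1170 = 0.04314.
Step 5 — 3dB bandwidth: Δω = ω₀/Q = 3.401e+05 rad/s; BW = Δω/(2π) = 5.413e+04 Hz.

(a) f₀ = 2335 Hz  (b) Q = 0.04314  (c) BW = 5.413e+04 Hz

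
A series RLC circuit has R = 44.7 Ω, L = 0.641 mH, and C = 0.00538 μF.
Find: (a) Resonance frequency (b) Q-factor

Step 1 — Resonance condition Im(Z)=0 gives ω₀ = 1/√(LC).
Step 2 — ω₀ = 1/√(0.000641·5.38e-09) = 5.385e+05 rad/s.
Step 3 — f₀ = ω₀/(2π) = 8.57e+04 Hz.
Step 4 — Series Q: Q = ω₀L/R = 5.385e+05·0.000641/44.7 = 7.722.

(a) f₀ = 8.57e+04 Hz  (b) Q = 7.722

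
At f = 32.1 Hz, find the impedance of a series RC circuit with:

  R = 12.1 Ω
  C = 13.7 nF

Step 1 — Angular frequency: ω = 2π·f = 2π·32.1 = 201.7 rad/s.
Step 2 — Component impedances:
  R: Z = R = 12.1 Ω
  C: Z = 1/(jωC) = -j/(ω·C) = 0 - j3.619e+05 Ω
Step 3 — Series combination: Z_total = R + C = 12.1 - j3.619e+05 Ω = 3.619e+05∠-90.0° Ω.

Z = 12.1 - j3.619e+05 Ω = 3.619e+05∠-90.0° Ω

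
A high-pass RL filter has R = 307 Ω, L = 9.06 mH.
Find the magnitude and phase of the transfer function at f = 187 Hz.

Step 1 — Angular frequency: ω = 2π·187 = 1175 rad/s.
Step 2 — Transfer function: H(jω) = jωL/(R + jωL).
Step 3 — Numerator jωL = j·10.65; denominator R + jωL = 307 + j10.65.
Step 4 — H = 0.001201 + j0.03463.
Step 5 — Magnitude: |H| = 0.03465 (-29.2 dB); phase: φ = 88.0°.

|H| = 0.03465 (-29.2 dB), φ = 88.0°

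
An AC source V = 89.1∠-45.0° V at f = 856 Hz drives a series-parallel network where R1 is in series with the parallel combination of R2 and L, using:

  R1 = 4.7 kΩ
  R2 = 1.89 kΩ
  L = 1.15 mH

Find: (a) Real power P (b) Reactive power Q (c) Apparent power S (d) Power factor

Step 1 — Angular frequency: ω = 2π·f = 2π·856 = 5378 rad/s.
Step 2 — Component impedances:
  R1: Z = R = 4700 Ω
  R2: Z = R = 1890 Ω
  L: Z = jωL = j·5378·0.00115 = 0 + j6.185 Ω
Step 3 — Parallel branch: R2 || L = 1/(1/R2 + 1/L) = 0.02024 + j6.185 Ω.
Step 4 — Series with R1: Z_total = R1 + (R2 || L) = 4700 + j6.185 Ω = 4700∠0.1° Ω.
Step 5 — Source phasor: V = 89.1∠-45.0° V = 63 - j63 V.
Step 6 — Current: I = V / Z = 0.01339 - j0.01342 A = 0.01896∠-45.1° A.
Step 7 — Complex power: S = V·I* = 1.689 + j0.002223 VA.
Step 8 — Real power: P = Re(S) = 1.689 W.
Step 9 — Reactive power: Q = Im(S) = 0.002223 VAR.
Step 10 — Apparent power: |S| = 1.689 VA.
Step 11 — Power factor: PF = P/|S| = 1 (lagging).

(a) P = 1.689 W  (b) Q = 0.002223 VAR  (c) S = 1.689 VA  (d) PF = 1 (lagging)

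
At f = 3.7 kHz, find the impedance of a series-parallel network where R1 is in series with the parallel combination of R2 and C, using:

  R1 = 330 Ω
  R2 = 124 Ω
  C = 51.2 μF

Step 1 — Angular frequency: ω = 2π·f = 2π·3700 = 2.325e+04 rad/s.
Step 2 — Component impedances:
  R1: Z = R = 330 Ω
  R2: Z = R = 124 Ω
  C: Z = 1/(jωC) = -j/(ω·C) = 0 - j0.8401 Ω
Step 3 — Parallel branch: R2 || C = 1/(1/R2 + 1/C) = 0.005692 - j0.8401 Ω.
Step 4 — Series with R1: Z_total = R1 + (R2 || C) = 330 - j0.8401 Ω = 330∠-0.1° Ω.

Z = 330 - j0.8401 Ω = 330∠-0.1° Ω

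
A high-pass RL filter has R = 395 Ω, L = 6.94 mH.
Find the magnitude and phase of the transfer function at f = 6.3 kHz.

Step 1 — Angular frequency: ω = 2π·6300 = 3.958e+04 rad/s.
Step 2 — Transfer function: H(jω) = jωL/(R + jωL).
Step 3 — Numerator jωL = j·274.7; denominator R + jωL = 395 + j274.7.
Step 4 — H = 0.326 + j0.4687.
Step 5 — Magnitude: |H| = 0.571 (-4.9 dB); phase: φ = 55.2°.

|H| = 0.571 (-4.9 dB), φ = 55.2°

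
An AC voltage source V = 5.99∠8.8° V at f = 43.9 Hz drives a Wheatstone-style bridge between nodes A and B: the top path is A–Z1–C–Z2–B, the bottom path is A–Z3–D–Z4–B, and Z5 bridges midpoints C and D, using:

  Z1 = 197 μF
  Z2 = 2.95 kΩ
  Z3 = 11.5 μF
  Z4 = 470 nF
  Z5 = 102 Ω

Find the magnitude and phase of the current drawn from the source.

Step 1 — Angular frequency: ω = 2π·f = 2π·43.9 = 275.8 rad/s.
Step 2 — Component impedances:
  Z1: Z = 1/(jωC) = -j/(ω·C) = 0 - j18.4 Ω
  Z2: Z = R = 2950 Ω
  Z3: Z = 1/(jωC) = -j/(ω·C) = 0 - j315.3 Ω
  Z4: Z = 1/(jωC) = -j/(ω·C) = 0 - j7714 Ω
  Z5: Z = R = 102 Ω
Step 3 — Bridge requires nodal analysis (the Z5 bridge couples midpoints C and D, so the two paths cannot be reduced to a simple series/parallel combination). Setting node B to ground and injecting 1 A at node A, the 3-node admittance system at A, C, D solves to V_A = Z_AB = 2565 - j994.1 Ω = 2751∠-21.2° Ω.
Step 4 — Source phasor: V = 5.99∠8.8° V = 5.919 + j0.9164 V.
Step 5 — Ohm's law: I = V / Z_total = (5.919 + j0.9164) / (2565 - j994.1) = 0.001886 + j0.001088 A.
Step 6 — Convert to polar: |I| = 0.002177 A, ∠I = 30.0°.

I = 0.002177∠30.0° A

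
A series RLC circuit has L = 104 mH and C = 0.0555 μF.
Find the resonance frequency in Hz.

Step 1 — Resonance condition Im(Z)=0 gives ω₀ = 1/√(LC).
Step 2 — ω₀ = 1/√(0.104·5.55e-08) = 1.316e+04 rad/s.
Step 3 — f₀ = ω₀/(2π) = 2095 Hz.

f₀ = 2095 Hz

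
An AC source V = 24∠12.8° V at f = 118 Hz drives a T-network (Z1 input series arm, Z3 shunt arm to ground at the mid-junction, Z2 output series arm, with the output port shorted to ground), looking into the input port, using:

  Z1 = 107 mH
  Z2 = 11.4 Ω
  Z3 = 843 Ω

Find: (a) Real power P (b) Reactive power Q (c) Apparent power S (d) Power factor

Step 1 — Angular frequency: ω = 2π·f = 2π·118 = 741.4 rad/s.
Step 2 — Component impedances:
  Z1: Z = jωL = j·741.4·0.107 = 0 + j79.33 Ω
  Z2: Z = R = 11.4 Ω
  Z3: Z = R = 843 Ω
Step 3 — With the output port shorted to ground, the output series arm Z2 runs from the junction to ground; the shunt arm Z3 also runs from the junction to ground. They appear in parallel: Z3 || Z2 = 11.25 Ω.
Step 4 — Series with input arm Z1: Z_in = Z1 + (Z3 || Z2) = 11.25 + j79.33 Ω = 80.12∠81.9° Ω.
Step 5 — Source phasor: V = 24∠12.8° V = 23.4 + j5.317 V.
Step 6 — Current: I = V / Z = 0.1067 - j0.2799 A = 0.2995∠-69.1° A.
Step 7 — Complex power: S = V·I* = 1.009 + j7.118 VA.
Step 8 — Real power: P = Re(S) = 1.009 W.
Step 9 — Reactive power: Q = Im(S) = 7.118 VAR.
Step 10 — Apparent power: |S| = 7.189 VA.
Step 11 — Power factor: PF = P/|S| = 0.1404 (lagging).

(a) P = 1.009 W  (b) Q = 7.118 VAR  (c) S = 7.189 VA  (d) PF = 0.1404 (lagging)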